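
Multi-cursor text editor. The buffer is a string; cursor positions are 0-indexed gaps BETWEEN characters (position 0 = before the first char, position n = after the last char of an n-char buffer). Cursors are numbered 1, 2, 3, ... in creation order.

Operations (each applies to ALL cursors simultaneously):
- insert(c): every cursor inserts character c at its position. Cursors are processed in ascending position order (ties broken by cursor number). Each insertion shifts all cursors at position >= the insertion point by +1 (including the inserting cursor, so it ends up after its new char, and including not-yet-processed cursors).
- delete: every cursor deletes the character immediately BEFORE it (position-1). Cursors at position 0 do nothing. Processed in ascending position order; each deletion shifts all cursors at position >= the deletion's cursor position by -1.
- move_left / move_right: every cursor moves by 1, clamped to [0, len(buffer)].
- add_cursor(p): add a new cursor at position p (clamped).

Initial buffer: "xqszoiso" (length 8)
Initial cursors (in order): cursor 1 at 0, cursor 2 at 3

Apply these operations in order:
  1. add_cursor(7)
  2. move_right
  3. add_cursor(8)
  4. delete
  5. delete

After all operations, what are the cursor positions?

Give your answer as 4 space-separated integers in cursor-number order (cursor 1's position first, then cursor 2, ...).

Answer: 0 1 1 1

Derivation:
After op 1 (add_cursor(7)): buffer="xqszoiso" (len 8), cursors c1@0 c2@3 c3@7, authorship ........
After op 2 (move_right): buffer="xqszoiso" (len 8), cursors c1@1 c2@4 c3@8, authorship ........
After op 3 (add_cursor(8)): buffer="xqszoiso" (len 8), cursors c1@1 c2@4 c3@8 c4@8, authorship ........
After op 4 (delete): buffer="qsoi" (len 4), cursors c1@0 c2@2 c3@4 c4@4, authorship ....
After op 5 (delete): buffer="q" (len 1), cursors c1@0 c2@1 c3@1 c4@1, authorship .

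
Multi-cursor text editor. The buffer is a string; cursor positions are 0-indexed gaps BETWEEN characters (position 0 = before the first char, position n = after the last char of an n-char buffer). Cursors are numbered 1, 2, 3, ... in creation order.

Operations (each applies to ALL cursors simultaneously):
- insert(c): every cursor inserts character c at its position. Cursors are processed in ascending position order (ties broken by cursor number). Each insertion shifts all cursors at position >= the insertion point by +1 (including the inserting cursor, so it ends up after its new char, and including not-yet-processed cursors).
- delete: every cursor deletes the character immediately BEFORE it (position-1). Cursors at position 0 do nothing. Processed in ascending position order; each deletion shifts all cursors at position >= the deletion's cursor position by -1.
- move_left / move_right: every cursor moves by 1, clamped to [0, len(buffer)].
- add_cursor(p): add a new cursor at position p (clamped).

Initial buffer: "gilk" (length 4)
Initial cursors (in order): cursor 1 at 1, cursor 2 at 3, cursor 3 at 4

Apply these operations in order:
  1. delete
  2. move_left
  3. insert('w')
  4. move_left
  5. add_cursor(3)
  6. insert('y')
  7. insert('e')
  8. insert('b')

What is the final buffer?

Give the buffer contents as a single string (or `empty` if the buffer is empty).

After op 1 (delete): buffer="i" (len 1), cursors c1@0 c2@1 c3@1, authorship .
After op 2 (move_left): buffer="i" (len 1), cursors c1@0 c2@0 c3@0, authorship .
After op 3 (insert('w')): buffer="wwwi" (len 4), cursors c1@3 c2@3 c3@3, authorship 123.
After op 4 (move_left): buffer="wwwi" (len 4), cursors c1@2 c2@2 c3@2, authorship 123.
After op 5 (add_cursor(3)): buffer="wwwi" (len 4), cursors c1@2 c2@2 c3@2 c4@3, authorship 123.
After op 6 (insert('y')): buffer="wwyyywyi" (len 8), cursors c1@5 c2@5 c3@5 c4@7, authorship 1212334.
After op 7 (insert('e')): buffer="wwyyyeeewyei" (len 12), cursors c1@8 c2@8 c3@8 c4@11, authorship 12123123344.
After op 8 (insert('b')): buffer="wwyyyeeebbbwyebi" (len 16), cursors c1@11 c2@11 c3@11 c4@15, authorship 121231231233444.

Answer: wwyyyeeebbbwyebi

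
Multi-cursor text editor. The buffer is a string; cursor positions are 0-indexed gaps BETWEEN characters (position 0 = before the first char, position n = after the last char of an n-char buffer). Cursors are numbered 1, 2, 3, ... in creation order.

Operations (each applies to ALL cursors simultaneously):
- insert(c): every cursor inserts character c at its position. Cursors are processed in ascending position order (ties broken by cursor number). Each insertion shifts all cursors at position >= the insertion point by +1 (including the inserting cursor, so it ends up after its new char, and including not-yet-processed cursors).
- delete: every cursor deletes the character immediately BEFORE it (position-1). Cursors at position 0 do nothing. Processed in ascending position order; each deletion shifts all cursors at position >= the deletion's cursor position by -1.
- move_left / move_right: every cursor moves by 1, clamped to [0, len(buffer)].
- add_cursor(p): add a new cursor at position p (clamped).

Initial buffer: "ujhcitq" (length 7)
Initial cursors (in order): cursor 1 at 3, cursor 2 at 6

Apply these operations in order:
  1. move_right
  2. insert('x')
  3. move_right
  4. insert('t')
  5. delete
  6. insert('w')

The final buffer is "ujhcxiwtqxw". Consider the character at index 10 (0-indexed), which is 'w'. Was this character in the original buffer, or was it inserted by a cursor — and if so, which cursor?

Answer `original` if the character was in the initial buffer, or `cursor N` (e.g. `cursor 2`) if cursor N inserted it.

After op 1 (move_right): buffer="ujhcitq" (len 7), cursors c1@4 c2@7, authorship .......
After op 2 (insert('x')): buffer="ujhcxitqx" (len 9), cursors c1@5 c2@9, authorship ....1...2
After op 3 (move_right): buffer="ujhcxitqx" (len 9), cursors c1@6 c2@9, authorship ....1...2
After op 4 (insert('t')): buffer="ujhcxittqxt" (len 11), cursors c1@7 c2@11, authorship ....1.1..22
After op 5 (delete): buffer="ujhcxitqx" (len 9), cursors c1@6 c2@9, authorship ....1...2
After op 6 (insert('w')): buffer="ujhcxiwtqxw" (len 11), cursors c1@7 c2@11, authorship ....1.1..22
Authorship (.=original, N=cursor N): . . . . 1 . 1 . . 2 2
Index 10: author = 2

Answer: cursor 2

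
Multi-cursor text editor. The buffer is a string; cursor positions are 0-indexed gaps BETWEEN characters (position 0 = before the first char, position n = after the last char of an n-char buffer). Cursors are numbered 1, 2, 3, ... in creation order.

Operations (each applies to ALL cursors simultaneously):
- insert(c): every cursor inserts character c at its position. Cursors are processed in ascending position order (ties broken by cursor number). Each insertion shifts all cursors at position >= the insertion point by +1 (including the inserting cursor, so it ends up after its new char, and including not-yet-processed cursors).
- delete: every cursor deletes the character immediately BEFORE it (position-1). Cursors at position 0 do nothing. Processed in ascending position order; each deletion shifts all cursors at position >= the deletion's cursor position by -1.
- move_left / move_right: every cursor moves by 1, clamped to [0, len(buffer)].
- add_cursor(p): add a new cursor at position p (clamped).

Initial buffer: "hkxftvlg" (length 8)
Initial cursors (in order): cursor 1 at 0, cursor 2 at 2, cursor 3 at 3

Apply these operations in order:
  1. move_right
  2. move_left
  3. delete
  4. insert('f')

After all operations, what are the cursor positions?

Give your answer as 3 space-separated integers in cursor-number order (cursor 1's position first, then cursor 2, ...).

Answer: 1 4 4

Derivation:
After op 1 (move_right): buffer="hkxftvlg" (len 8), cursors c1@1 c2@3 c3@4, authorship ........
After op 2 (move_left): buffer="hkxftvlg" (len 8), cursors c1@0 c2@2 c3@3, authorship ........
After op 3 (delete): buffer="hftvlg" (len 6), cursors c1@0 c2@1 c3@1, authorship ......
After op 4 (insert('f')): buffer="fhffftvlg" (len 9), cursors c1@1 c2@4 c3@4, authorship 1.23.....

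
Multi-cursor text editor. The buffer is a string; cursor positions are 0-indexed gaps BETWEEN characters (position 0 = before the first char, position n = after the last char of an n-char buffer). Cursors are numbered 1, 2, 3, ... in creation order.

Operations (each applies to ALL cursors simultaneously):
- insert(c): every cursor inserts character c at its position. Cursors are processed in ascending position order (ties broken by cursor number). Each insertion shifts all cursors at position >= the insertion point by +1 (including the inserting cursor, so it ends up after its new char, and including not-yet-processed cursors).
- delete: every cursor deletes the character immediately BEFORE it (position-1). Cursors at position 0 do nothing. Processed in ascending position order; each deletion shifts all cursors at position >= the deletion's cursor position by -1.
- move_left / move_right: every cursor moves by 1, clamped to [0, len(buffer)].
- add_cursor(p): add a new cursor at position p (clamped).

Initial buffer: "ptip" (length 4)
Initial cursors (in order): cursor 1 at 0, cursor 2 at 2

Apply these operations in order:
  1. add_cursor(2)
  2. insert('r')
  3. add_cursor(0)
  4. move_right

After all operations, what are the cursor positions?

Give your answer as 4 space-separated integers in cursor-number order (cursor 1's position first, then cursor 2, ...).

Answer: 2 6 6 1

Derivation:
After op 1 (add_cursor(2)): buffer="ptip" (len 4), cursors c1@0 c2@2 c3@2, authorship ....
After op 2 (insert('r')): buffer="rptrrip" (len 7), cursors c1@1 c2@5 c3@5, authorship 1..23..
After op 3 (add_cursor(0)): buffer="rptrrip" (len 7), cursors c4@0 c1@1 c2@5 c3@5, authorship 1..23..
After op 4 (move_right): buffer="rptrrip" (len 7), cursors c4@1 c1@2 c2@6 c3@6, authorship 1..23..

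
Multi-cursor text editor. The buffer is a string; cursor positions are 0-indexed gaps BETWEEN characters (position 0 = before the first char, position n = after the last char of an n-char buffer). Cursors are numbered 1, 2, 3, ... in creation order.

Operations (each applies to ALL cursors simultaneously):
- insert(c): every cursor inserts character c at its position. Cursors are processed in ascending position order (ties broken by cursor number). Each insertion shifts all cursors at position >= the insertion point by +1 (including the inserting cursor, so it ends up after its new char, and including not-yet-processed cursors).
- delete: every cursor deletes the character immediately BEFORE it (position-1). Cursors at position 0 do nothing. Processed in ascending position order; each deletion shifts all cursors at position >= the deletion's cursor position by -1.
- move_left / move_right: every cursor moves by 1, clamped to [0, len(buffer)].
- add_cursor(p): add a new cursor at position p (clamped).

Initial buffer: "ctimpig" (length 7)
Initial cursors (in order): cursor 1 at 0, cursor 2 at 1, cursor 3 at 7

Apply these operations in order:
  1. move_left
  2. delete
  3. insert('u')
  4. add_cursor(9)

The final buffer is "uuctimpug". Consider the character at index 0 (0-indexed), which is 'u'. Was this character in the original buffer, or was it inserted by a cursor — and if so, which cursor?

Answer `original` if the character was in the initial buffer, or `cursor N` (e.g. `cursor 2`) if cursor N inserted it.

Answer: cursor 1

Derivation:
After op 1 (move_left): buffer="ctimpig" (len 7), cursors c1@0 c2@0 c3@6, authorship .......
After op 2 (delete): buffer="ctimpg" (len 6), cursors c1@0 c2@0 c3@5, authorship ......
After op 3 (insert('u')): buffer="uuctimpug" (len 9), cursors c1@2 c2@2 c3@8, authorship 12.....3.
After op 4 (add_cursor(9)): buffer="uuctimpug" (len 9), cursors c1@2 c2@2 c3@8 c4@9, authorship 12.....3.
Authorship (.=original, N=cursor N): 1 2 . . . . . 3 .
Index 0: author = 1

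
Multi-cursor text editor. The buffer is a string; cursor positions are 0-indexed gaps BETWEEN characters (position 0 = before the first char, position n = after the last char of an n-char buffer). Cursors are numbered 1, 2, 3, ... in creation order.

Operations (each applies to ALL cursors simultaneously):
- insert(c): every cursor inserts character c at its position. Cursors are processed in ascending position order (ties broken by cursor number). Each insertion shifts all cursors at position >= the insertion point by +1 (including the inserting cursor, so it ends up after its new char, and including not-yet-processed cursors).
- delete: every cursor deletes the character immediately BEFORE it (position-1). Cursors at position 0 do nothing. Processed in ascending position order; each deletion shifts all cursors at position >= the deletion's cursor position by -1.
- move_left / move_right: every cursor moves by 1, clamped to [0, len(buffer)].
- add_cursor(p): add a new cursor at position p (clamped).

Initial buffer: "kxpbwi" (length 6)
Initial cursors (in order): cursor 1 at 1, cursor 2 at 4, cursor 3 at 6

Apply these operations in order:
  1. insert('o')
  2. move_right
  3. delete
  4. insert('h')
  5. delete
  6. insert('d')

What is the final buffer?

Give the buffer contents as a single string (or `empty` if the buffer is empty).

Answer: kodpbodid

Derivation:
After op 1 (insert('o')): buffer="koxpbowio" (len 9), cursors c1@2 c2@6 c3@9, authorship .1...2..3
After op 2 (move_right): buffer="koxpbowio" (len 9), cursors c1@3 c2@7 c3@9, authorship .1...2..3
After op 3 (delete): buffer="kopboi" (len 6), cursors c1@2 c2@5 c3@6, authorship .1..2.
After op 4 (insert('h')): buffer="kohpbohih" (len 9), cursors c1@3 c2@7 c3@9, authorship .11..22.3
After op 5 (delete): buffer="kopboi" (len 6), cursors c1@2 c2@5 c3@6, authorship .1..2.
After op 6 (insert('d')): buffer="kodpbodid" (len 9), cursors c1@3 c2@7 c3@9, authorship .11..22.3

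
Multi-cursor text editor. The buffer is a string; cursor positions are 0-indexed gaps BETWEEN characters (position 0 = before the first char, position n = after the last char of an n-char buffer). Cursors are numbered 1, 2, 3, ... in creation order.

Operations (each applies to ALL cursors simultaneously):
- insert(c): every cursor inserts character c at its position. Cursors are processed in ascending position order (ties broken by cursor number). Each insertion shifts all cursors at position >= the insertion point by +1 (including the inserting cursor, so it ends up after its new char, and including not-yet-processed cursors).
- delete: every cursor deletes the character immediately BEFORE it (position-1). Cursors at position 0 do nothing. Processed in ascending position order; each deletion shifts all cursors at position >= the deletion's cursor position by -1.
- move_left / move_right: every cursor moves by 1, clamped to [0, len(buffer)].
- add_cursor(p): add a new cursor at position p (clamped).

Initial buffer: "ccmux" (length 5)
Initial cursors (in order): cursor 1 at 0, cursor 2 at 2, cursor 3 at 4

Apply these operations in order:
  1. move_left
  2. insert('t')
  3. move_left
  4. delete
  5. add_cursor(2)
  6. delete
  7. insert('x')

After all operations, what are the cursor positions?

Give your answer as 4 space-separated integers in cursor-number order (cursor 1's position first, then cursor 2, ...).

Answer: 4 4 4 4

Derivation:
After op 1 (move_left): buffer="ccmux" (len 5), cursors c1@0 c2@1 c3@3, authorship .....
After op 2 (insert('t')): buffer="tctcmtux" (len 8), cursors c1@1 c2@3 c3@6, authorship 1.2..3..
After op 3 (move_left): buffer="tctcmtux" (len 8), cursors c1@0 c2@2 c3@5, authorship 1.2..3..
After op 4 (delete): buffer="ttctux" (len 6), cursors c1@0 c2@1 c3@3, authorship 12.3..
After op 5 (add_cursor(2)): buffer="ttctux" (len 6), cursors c1@0 c2@1 c4@2 c3@3, authorship 12.3..
After op 6 (delete): buffer="tux" (len 3), cursors c1@0 c2@0 c3@0 c4@0, authorship 3..
After op 7 (insert('x')): buffer="xxxxtux" (len 7), cursors c1@4 c2@4 c3@4 c4@4, authorship 12343..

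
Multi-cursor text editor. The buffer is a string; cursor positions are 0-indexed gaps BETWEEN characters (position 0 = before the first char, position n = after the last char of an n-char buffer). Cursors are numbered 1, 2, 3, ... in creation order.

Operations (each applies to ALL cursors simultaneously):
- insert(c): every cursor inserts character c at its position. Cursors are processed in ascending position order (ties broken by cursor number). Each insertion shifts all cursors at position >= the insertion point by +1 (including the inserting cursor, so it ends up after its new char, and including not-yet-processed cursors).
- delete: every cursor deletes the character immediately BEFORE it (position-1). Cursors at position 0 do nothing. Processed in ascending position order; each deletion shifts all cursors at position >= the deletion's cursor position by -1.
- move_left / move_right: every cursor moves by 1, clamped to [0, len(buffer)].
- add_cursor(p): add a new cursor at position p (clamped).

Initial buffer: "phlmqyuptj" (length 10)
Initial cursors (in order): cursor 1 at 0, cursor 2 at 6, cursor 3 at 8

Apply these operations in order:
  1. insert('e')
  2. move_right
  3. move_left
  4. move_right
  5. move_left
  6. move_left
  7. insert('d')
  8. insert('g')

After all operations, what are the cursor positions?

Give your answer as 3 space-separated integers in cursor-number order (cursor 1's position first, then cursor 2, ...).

Answer: 2 11 16

Derivation:
After op 1 (insert('e')): buffer="ephlmqyeupetj" (len 13), cursors c1@1 c2@8 c3@11, authorship 1......2..3..
After op 2 (move_right): buffer="ephlmqyeupetj" (len 13), cursors c1@2 c2@9 c3@12, authorship 1......2..3..
After op 3 (move_left): buffer="ephlmqyeupetj" (len 13), cursors c1@1 c2@8 c3@11, authorship 1......2..3..
After op 4 (move_right): buffer="ephlmqyeupetj" (len 13), cursors c1@2 c2@9 c3@12, authorship 1......2..3..
After op 5 (move_left): buffer="ephlmqyeupetj" (len 13), cursors c1@1 c2@8 c3@11, authorship 1......2..3..
After op 6 (move_left): buffer="ephlmqyeupetj" (len 13), cursors c1@0 c2@7 c3@10, authorship 1......2..3..
After op 7 (insert('d')): buffer="dephlmqydeupdetj" (len 16), cursors c1@1 c2@9 c3@13, authorship 11......22..33..
After op 8 (insert('g')): buffer="dgephlmqydgeupdgetj" (len 19), cursors c1@2 c2@11 c3@16, authorship 111......222..333..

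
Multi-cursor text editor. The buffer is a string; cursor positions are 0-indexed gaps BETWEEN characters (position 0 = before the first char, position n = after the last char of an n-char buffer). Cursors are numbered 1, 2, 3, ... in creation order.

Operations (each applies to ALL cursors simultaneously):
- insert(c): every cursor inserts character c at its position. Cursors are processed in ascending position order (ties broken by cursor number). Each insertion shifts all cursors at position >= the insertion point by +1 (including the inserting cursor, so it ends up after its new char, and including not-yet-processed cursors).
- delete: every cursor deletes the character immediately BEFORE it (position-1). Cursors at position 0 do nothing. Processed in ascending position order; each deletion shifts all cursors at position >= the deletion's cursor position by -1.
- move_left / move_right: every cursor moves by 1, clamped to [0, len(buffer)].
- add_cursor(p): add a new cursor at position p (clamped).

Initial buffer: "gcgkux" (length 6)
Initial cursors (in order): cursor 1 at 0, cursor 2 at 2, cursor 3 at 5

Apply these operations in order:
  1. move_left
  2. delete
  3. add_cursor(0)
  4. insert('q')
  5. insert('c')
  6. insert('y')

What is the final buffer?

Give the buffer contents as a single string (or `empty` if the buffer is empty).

Answer: qqqcccyyycgqcyux

Derivation:
After op 1 (move_left): buffer="gcgkux" (len 6), cursors c1@0 c2@1 c3@4, authorship ......
After op 2 (delete): buffer="cgux" (len 4), cursors c1@0 c2@0 c3@2, authorship ....
After op 3 (add_cursor(0)): buffer="cgux" (len 4), cursors c1@0 c2@0 c4@0 c3@2, authorship ....
After op 4 (insert('q')): buffer="qqqcgqux" (len 8), cursors c1@3 c2@3 c4@3 c3@6, authorship 124..3..
After op 5 (insert('c')): buffer="qqqccccgqcux" (len 12), cursors c1@6 c2@6 c4@6 c3@10, authorship 124124..33..
After op 6 (insert('y')): buffer="qqqcccyyycgqcyux" (len 16), cursors c1@9 c2@9 c4@9 c3@14, authorship 124124124..333..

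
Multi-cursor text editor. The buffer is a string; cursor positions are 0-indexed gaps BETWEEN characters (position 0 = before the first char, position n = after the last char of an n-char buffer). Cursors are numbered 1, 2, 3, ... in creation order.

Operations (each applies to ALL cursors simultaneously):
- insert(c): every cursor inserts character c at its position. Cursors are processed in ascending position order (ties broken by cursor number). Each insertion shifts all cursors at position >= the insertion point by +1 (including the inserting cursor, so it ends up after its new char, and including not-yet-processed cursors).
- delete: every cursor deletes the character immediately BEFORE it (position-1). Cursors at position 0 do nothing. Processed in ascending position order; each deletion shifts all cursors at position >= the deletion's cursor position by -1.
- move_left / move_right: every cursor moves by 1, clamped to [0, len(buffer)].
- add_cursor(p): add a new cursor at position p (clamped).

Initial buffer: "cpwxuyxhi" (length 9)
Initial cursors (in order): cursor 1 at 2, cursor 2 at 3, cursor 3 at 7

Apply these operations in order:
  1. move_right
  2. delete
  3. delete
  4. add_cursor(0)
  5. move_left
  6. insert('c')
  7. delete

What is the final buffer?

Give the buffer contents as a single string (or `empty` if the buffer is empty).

After op 1 (move_right): buffer="cpwxuyxhi" (len 9), cursors c1@3 c2@4 c3@8, authorship .........
After op 2 (delete): buffer="cpuyxi" (len 6), cursors c1@2 c2@2 c3@5, authorship ......
After op 3 (delete): buffer="uyi" (len 3), cursors c1@0 c2@0 c3@2, authorship ...
After op 4 (add_cursor(0)): buffer="uyi" (len 3), cursors c1@0 c2@0 c4@0 c3@2, authorship ...
After op 5 (move_left): buffer="uyi" (len 3), cursors c1@0 c2@0 c4@0 c3@1, authorship ...
After op 6 (insert('c')): buffer="cccucyi" (len 7), cursors c1@3 c2@3 c4@3 c3@5, authorship 124.3..
After op 7 (delete): buffer="uyi" (len 3), cursors c1@0 c2@0 c4@0 c3@1, authorship ...

Answer: uyi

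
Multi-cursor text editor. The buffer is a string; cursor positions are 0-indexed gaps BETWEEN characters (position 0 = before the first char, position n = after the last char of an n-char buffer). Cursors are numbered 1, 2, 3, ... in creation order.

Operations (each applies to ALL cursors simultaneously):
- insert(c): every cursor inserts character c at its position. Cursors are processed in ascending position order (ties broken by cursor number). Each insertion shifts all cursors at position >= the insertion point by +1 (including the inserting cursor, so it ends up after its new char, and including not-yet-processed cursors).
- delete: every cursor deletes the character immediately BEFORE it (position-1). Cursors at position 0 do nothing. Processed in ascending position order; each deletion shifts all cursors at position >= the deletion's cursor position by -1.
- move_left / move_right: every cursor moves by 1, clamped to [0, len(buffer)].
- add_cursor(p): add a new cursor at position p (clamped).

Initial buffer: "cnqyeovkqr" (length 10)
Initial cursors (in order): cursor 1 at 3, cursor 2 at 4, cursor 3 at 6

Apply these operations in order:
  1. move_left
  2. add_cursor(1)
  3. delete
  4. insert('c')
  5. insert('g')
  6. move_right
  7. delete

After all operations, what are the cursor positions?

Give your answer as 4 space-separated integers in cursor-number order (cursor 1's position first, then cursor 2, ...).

Answer: 4 4 6 4

Derivation:
After op 1 (move_left): buffer="cnqyeovkqr" (len 10), cursors c1@2 c2@3 c3@5, authorship ..........
After op 2 (add_cursor(1)): buffer="cnqyeovkqr" (len 10), cursors c4@1 c1@2 c2@3 c3@5, authorship ..........
After op 3 (delete): buffer="yovkqr" (len 6), cursors c1@0 c2@0 c4@0 c3@1, authorship ......
After op 4 (insert('c')): buffer="cccycovkqr" (len 10), cursors c1@3 c2@3 c4@3 c3@5, authorship 124.3.....
After op 5 (insert('g')): buffer="cccgggycgovkqr" (len 14), cursors c1@6 c2@6 c4@6 c3@9, authorship 124124.33.....
After op 6 (move_right): buffer="cccgggycgovkqr" (len 14), cursors c1@7 c2@7 c4@7 c3@10, authorship 124124.33.....
After op 7 (delete): buffer="cccgcgvkqr" (len 10), cursors c1@4 c2@4 c4@4 c3@6, authorship 124133....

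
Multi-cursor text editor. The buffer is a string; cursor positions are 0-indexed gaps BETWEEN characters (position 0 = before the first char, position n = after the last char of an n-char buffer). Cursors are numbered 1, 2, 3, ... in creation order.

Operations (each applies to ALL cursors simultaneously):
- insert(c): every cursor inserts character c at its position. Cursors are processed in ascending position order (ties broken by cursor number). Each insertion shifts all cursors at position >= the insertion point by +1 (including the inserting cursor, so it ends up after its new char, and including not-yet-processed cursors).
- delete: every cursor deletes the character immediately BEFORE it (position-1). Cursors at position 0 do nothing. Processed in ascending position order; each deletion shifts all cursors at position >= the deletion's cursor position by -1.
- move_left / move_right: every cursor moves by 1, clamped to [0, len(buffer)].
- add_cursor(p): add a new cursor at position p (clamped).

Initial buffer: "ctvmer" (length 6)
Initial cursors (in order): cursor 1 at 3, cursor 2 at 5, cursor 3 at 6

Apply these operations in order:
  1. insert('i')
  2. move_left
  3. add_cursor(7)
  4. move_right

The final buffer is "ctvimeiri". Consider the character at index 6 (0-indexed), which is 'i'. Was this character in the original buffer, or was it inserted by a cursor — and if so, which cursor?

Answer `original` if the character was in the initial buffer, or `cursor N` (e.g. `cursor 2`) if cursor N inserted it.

After op 1 (insert('i')): buffer="ctvimeiri" (len 9), cursors c1@4 c2@7 c3@9, authorship ...1..2.3
After op 2 (move_left): buffer="ctvimeiri" (len 9), cursors c1@3 c2@6 c3@8, authorship ...1..2.3
After op 3 (add_cursor(7)): buffer="ctvimeiri" (len 9), cursors c1@3 c2@6 c4@7 c3@8, authorship ...1..2.3
After op 4 (move_right): buffer="ctvimeiri" (len 9), cursors c1@4 c2@7 c4@8 c3@9, authorship ...1..2.3
Authorship (.=original, N=cursor N): . . . 1 . . 2 . 3
Index 6: author = 2

Answer: cursor 2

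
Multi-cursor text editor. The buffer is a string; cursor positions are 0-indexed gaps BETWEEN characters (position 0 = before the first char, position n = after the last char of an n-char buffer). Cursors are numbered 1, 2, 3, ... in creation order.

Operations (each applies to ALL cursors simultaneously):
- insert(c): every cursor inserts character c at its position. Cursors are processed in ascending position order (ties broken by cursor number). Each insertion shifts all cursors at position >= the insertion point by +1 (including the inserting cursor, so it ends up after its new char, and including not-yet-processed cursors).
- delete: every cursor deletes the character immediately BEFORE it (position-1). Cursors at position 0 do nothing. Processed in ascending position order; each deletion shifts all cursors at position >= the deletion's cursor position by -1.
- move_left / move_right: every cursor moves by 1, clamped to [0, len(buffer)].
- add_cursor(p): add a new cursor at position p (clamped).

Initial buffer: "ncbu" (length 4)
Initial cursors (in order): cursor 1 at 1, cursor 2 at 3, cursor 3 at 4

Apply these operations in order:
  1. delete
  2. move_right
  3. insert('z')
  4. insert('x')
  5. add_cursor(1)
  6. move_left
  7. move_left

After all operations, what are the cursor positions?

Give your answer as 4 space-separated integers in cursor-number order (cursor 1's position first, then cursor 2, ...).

Answer: 5 5 5 0

Derivation:
After op 1 (delete): buffer="c" (len 1), cursors c1@0 c2@1 c3@1, authorship .
After op 2 (move_right): buffer="c" (len 1), cursors c1@1 c2@1 c3@1, authorship .
After op 3 (insert('z')): buffer="czzz" (len 4), cursors c1@4 c2@4 c3@4, authorship .123
After op 4 (insert('x')): buffer="czzzxxx" (len 7), cursors c1@7 c2@7 c3@7, authorship .123123
After op 5 (add_cursor(1)): buffer="czzzxxx" (len 7), cursors c4@1 c1@7 c2@7 c3@7, authorship .123123
After op 6 (move_left): buffer="czzzxxx" (len 7), cursors c4@0 c1@6 c2@6 c3@6, authorship .123123
After op 7 (move_left): buffer="czzzxxx" (len 7), cursors c4@0 c1@5 c2@5 c3@5, authorship .123123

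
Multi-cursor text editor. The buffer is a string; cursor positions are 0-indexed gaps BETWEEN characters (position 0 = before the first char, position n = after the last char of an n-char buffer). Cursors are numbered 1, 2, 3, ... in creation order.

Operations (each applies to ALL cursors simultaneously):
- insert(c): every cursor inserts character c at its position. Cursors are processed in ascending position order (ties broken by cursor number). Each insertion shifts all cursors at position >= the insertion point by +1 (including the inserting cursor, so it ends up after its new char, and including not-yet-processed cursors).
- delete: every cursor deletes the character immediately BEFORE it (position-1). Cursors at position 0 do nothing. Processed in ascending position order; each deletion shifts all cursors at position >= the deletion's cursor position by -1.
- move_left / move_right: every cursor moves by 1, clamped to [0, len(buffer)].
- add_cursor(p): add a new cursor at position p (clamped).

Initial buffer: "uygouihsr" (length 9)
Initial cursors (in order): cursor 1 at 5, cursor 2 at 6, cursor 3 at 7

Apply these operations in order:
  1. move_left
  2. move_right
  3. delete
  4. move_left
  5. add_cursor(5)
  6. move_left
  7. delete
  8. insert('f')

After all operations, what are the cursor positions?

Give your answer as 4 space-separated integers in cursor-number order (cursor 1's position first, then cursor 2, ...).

After op 1 (move_left): buffer="uygouihsr" (len 9), cursors c1@4 c2@5 c3@6, authorship .........
After op 2 (move_right): buffer="uygouihsr" (len 9), cursors c1@5 c2@6 c3@7, authorship .........
After op 3 (delete): buffer="uygosr" (len 6), cursors c1@4 c2@4 c3@4, authorship ......
After op 4 (move_left): buffer="uygosr" (len 6), cursors c1@3 c2@3 c3@3, authorship ......
After op 5 (add_cursor(5)): buffer="uygosr" (len 6), cursors c1@3 c2@3 c3@3 c4@5, authorship ......
After op 6 (move_left): buffer="uygosr" (len 6), cursors c1@2 c2@2 c3@2 c4@4, authorship ......
After op 7 (delete): buffer="gsr" (len 3), cursors c1@0 c2@0 c3@0 c4@1, authorship ...
After op 8 (insert('f')): buffer="fffgfsr" (len 7), cursors c1@3 c2@3 c3@3 c4@5, authorship 123.4..

Answer: 3 3 3 5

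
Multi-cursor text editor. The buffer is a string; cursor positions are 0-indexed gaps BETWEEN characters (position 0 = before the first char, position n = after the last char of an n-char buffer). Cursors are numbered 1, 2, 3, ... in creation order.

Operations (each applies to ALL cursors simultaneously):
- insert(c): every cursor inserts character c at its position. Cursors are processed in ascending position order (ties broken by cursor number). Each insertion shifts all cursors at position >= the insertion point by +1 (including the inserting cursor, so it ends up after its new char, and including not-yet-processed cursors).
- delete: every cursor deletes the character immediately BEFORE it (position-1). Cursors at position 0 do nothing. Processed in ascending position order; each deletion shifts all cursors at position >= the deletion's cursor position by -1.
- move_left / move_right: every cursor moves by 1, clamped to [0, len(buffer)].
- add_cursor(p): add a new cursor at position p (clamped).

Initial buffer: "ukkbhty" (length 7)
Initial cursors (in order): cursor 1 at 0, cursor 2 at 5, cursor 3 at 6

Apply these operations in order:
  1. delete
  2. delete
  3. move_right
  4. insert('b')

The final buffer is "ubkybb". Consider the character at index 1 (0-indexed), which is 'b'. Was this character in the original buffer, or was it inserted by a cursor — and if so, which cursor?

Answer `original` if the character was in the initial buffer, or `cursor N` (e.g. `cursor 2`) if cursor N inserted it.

After op 1 (delete): buffer="ukkby" (len 5), cursors c1@0 c2@4 c3@4, authorship .....
After op 2 (delete): buffer="uky" (len 3), cursors c1@0 c2@2 c3@2, authorship ...
After op 3 (move_right): buffer="uky" (len 3), cursors c1@1 c2@3 c3@3, authorship ...
After op 4 (insert('b')): buffer="ubkybb" (len 6), cursors c1@2 c2@6 c3@6, authorship .1..23
Authorship (.=original, N=cursor N): . 1 . . 2 3
Index 1: author = 1

Answer: cursor 1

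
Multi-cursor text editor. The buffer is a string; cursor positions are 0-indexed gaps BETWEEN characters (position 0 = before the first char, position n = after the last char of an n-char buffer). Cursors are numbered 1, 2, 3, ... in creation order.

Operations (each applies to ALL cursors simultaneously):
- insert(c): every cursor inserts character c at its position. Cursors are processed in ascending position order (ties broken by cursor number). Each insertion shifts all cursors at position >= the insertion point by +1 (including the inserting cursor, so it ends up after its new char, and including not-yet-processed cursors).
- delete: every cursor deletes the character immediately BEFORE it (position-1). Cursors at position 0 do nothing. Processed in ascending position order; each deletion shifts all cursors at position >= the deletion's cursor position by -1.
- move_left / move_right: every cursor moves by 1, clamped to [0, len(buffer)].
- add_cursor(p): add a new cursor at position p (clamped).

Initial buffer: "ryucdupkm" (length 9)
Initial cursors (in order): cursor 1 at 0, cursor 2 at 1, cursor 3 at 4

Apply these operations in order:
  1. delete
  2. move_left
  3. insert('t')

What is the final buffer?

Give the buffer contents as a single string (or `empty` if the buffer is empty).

After op 1 (delete): buffer="yudupkm" (len 7), cursors c1@0 c2@0 c3@2, authorship .......
After op 2 (move_left): buffer="yudupkm" (len 7), cursors c1@0 c2@0 c3@1, authorship .......
After op 3 (insert('t')): buffer="ttytudupkm" (len 10), cursors c1@2 c2@2 c3@4, authorship 12.3......

Answer: ttytudupkm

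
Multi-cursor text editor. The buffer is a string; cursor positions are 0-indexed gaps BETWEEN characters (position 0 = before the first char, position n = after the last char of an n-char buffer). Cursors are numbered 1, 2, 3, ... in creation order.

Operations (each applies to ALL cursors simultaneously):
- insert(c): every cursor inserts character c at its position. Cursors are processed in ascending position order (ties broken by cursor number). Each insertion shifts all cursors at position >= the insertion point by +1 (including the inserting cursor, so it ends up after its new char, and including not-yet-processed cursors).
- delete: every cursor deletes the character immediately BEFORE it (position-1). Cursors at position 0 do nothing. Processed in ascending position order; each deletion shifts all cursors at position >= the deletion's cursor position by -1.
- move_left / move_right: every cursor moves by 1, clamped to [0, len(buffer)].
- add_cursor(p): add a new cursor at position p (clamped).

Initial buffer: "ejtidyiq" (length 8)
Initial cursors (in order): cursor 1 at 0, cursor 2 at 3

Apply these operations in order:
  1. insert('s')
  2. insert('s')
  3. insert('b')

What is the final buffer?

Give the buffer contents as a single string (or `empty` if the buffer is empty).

Answer: ssbejtssbidyiq

Derivation:
After op 1 (insert('s')): buffer="sejtsidyiq" (len 10), cursors c1@1 c2@5, authorship 1...2.....
After op 2 (insert('s')): buffer="ssejtssidyiq" (len 12), cursors c1@2 c2@7, authorship 11...22.....
After op 3 (insert('b')): buffer="ssbejtssbidyiq" (len 14), cursors c1@3 c2@9, authorship 111...222.....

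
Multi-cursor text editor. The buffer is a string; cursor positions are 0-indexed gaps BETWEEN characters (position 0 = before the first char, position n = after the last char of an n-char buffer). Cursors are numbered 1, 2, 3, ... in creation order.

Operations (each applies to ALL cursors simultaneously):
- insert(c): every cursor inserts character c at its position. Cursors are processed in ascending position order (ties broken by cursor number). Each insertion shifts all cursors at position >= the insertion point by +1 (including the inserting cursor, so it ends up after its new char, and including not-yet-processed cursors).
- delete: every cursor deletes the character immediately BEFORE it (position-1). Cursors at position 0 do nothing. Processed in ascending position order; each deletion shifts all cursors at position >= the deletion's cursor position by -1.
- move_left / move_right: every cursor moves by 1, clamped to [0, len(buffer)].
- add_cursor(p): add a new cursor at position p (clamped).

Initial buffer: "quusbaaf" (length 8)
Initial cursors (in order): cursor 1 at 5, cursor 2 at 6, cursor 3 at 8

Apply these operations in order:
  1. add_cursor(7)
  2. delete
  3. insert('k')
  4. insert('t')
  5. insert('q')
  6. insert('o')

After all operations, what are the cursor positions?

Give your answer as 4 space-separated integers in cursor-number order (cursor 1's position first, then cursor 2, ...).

After op 1 (add_cursor(7)): buffer="quusbaaf" (len 8), cursors c1@5 c2@6 c4@7 c3@8, authorship ........
After op 2 (delete): buffer="quus" (len 4), cursors c1@4 c2@4 c3@4 c4@4, authorship ....
After op 3 (insert('k')): buffer="quuskkkk" (len 8), cursors c1@8 c2@8 c3@8 c4@8, authorship ....1234
After op 4 (insert('t')): buffer="quuskkkktttt" (len 12), cursors c1@12 c2@12 c3@12 c4@12, authorship ....12341234
After op 5 (insert('q')): buffer="quuskkkkttttqqqq" (len 16), cursors c1@16 c2@16 c3@16 c4@16, authorship ....123412341234
After op 6 (insert('o')): buffer="quuskkkkttttqqqqoooo" (len 20), cursors c1@20 c2@20 c3@20 c4@20, authorship ....1234123412341234

Answer: 20 20 20 20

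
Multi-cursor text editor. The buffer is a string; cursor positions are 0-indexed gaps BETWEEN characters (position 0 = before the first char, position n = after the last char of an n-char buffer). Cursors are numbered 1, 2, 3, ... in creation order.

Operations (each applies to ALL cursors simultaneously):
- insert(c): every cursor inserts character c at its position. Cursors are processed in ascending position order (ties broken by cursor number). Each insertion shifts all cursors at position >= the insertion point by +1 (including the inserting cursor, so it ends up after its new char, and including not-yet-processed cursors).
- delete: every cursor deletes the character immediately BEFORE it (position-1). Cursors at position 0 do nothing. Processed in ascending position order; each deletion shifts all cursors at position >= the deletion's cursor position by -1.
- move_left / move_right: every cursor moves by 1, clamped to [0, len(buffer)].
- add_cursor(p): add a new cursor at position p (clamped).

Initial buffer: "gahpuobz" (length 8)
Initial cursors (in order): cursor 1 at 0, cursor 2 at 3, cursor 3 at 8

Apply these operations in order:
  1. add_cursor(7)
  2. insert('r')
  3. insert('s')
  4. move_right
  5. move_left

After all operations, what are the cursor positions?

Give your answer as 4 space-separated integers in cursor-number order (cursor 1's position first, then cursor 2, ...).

Answer: 2 7 15 13

Derivation:
After op 1 (add_cursor(7)): buffer="gahpuobz" (len 8), cursors c1@0 c2@3 c4@7 c3@8, authorship ........
After op 2 (insert('r')): buffer="rgahrpuobrzr" (len 12), cursors c1@1 c2@5 c4@10 c3@12, authorship 1...2....4.3
After op 3 (insert('s')): buffer="rsgahrspuobrszrs" (len 16), cursors c1@2 c2@7 c4@13 c3@16, authorship 11...22....44.33
After op 4 (move_right): buffer="rsgahrspuobrszrs" (len 16), cursors c1@3 c2@8 c4@14 c3@16, authorship 11...22....44.33
After op 5 (move_left): buffer="rsgahrspuobrszrs" (len 16), cursors c1@2 c2@7 c4@13 c3@15, authorship 11...22....44.33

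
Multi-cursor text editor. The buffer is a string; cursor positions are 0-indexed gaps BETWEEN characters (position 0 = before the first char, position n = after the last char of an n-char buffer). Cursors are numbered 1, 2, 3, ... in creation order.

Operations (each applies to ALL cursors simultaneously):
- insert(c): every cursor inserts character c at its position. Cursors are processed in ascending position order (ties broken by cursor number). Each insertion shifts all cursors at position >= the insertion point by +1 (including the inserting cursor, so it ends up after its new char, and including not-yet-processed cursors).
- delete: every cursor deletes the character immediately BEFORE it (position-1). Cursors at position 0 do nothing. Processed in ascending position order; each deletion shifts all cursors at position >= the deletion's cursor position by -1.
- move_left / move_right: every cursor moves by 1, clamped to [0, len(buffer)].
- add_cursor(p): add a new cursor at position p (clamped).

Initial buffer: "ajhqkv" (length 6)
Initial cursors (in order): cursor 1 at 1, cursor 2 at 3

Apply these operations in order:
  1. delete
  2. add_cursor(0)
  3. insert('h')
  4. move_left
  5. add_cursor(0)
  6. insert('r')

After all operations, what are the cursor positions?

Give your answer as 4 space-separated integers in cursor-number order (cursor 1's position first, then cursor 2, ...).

Answer: 4 7 4 1

Derivation:
After op 1 (delete): buffer="jqkv" (len 4), cursors c1@0 c2@1, authorship ....
After op 2 (add_cursor(0)): buffer="jqkv" (len 4), cursors c1@0 c3@0 c2@1, authorship ....
After op 3 (insert('h')): buffer="hhjhqkv" (len 7), cursors c1@2 c3@2 c2@4, authorship 13.2...
After op 4 (move_left): buffer="hhjhqkv" (len 7), cursors c1@1 c3@1 c2@3, authorship 13.2...
After op 5 (add_cursor(0)): buffer="hhjhqkv" (len 7), cursors c4@0 c1@1 c3@1 c2@3, authorship 13.2...
After op 6 (insert('r')): buffer="rhrrhjrhqkv" (len 11), cursors c4@1 c1@4 c3@4 c2@7, authorship 41133.22...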